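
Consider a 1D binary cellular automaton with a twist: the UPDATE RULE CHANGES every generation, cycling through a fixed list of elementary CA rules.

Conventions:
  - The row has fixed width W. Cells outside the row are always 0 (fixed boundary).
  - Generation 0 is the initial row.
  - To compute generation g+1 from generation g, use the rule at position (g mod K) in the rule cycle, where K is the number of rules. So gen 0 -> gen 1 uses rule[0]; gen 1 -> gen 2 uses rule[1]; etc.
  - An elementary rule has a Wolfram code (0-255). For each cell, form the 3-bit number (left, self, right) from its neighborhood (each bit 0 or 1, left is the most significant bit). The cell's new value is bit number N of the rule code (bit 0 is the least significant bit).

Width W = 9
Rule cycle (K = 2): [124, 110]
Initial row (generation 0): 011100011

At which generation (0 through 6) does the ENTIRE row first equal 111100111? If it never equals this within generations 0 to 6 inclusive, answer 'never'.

Gen 0: 011100011
Gen 1 (rule 124): 010110011
Gen 2 (rule 110): 111110111
Gen 3 (rule 124): 100011101
Gen 4 (rule 110): 100110111
Gen 5 (rule 124): 110111101
Gen 6 (rule 110): 111100111

Answer: 6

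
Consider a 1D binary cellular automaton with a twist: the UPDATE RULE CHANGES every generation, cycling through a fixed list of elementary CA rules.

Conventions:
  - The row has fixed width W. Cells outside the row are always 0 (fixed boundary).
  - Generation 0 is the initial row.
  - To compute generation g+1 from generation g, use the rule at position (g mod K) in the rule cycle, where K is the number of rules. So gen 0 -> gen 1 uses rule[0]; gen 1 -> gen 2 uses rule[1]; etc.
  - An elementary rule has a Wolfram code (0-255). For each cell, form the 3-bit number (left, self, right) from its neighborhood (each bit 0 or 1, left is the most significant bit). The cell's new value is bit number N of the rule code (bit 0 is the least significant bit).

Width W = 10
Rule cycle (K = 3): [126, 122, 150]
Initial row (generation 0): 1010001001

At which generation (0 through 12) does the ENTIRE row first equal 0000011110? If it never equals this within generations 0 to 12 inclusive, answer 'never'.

Gen 0: 1010001001
Gen 1 (rule 126): 1111011111
Gen 2 (rule 122): 1001110001
Gen 3 (rule 150): 1110101011
Gen 4 (rule 126): 1011111111
Gen 5 (rule 122): 0110000001
Gen 6 (rule 150): 1001000011
Gen 7 (rule 126): 1111100111
Gen 8 (rule 122): 1000111101
Gen 9 (rule 150): 1101011001
Gen 10 (rule 126): 1111111111
Gen 11 (rule 122): 1000000001
Gen 12 (rule 150): 1100000011

Answer: never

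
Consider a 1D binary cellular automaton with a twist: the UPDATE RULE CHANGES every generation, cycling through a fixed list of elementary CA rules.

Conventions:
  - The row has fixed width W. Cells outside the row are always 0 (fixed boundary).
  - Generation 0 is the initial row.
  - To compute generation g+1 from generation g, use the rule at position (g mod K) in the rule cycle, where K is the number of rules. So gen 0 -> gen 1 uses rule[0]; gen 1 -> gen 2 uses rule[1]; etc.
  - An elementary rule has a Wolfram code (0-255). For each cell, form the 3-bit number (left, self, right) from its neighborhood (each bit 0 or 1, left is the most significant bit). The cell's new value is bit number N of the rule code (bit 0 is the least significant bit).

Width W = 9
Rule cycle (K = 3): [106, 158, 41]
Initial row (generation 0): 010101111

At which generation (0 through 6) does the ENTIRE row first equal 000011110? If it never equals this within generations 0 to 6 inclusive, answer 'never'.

Gen 0: 010101111
Gen 1 (rule 106): 101011001
Gen 2 (rule 158): 101010111
Gen 3 (rule 41): 010101100
Gen 4 (rule 106): 101011100
Gen 5 (rule 158): 101011010
Gen 6 (rule 41): 010110100

Answer: never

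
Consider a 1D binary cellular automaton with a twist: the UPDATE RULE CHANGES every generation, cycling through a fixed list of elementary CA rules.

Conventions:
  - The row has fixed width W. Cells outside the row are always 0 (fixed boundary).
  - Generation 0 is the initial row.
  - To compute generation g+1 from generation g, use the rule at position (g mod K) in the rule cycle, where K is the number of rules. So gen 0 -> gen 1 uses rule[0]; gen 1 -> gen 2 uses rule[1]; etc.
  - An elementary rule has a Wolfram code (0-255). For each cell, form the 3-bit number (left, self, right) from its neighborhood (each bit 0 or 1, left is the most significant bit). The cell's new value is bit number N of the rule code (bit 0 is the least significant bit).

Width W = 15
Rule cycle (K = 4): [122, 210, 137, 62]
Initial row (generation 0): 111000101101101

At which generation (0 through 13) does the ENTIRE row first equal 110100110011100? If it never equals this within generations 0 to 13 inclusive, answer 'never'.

Gen 0: 111000101101101
Gen 1 (rule 122): 101101011111110
Gen 2 (rule 210): 000100001111111
Gen 3 (rule 137): 110001101111110
Gen 4 (rule 62): 101011011000001
Gen 5 (rule 122): 010111111100010
Gen 6 (rule 210): 100011111110101
Gen 7 (rule 137): 001011111100000
Gen 8 (rule 62): 011110000010000
Gen 9 (rule 122): 110011000101000
Gen 10 (rule 210): 011101101000100
Gen 11 (rule 137): 011001000010001
Gen 12 (rule 62): 110111100111011
Gen 13 (rule 122): 111100111101111

Answer: never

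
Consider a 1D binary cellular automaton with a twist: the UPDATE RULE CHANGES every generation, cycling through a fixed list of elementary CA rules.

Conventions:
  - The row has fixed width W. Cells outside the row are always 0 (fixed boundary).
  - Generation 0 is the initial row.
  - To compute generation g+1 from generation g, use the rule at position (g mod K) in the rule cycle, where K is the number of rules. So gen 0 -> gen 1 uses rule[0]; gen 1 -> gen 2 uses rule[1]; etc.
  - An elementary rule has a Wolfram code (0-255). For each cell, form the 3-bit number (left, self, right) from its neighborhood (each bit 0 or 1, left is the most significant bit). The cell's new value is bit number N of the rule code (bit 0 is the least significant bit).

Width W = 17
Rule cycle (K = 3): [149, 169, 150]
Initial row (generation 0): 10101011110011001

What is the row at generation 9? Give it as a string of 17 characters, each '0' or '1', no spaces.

Answer: 10011000010000111

Derivation:
Gen 0: 10101011110011001
Gen 1 (rule 149): 10101001101000101
Gen 2 (rule 169): 01010001010010010
Gen 3 (rule 150): 11011011011111111
Gen 4 (rule 149): 00000000001111110
Gen 5 (rule 169): 11111111101111100
Gen 6 (rule 150): 01111111000111010
Gen 7 (rule 149): 00111110110010011
Gen 8 (rule 169): 10111101100000010
Gen 9 (rule 150): 10011000010000111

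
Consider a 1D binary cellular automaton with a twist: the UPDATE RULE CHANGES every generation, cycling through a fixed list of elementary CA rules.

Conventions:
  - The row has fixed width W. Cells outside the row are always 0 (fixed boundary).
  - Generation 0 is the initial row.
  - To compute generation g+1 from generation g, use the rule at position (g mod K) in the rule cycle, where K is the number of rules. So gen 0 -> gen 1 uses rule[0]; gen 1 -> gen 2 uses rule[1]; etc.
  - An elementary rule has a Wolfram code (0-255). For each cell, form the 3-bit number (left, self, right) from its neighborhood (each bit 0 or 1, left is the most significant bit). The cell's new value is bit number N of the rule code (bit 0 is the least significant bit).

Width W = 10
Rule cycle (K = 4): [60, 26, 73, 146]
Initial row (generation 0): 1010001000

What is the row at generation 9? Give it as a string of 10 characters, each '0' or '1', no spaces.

Gen 0: 1010001000
Gen 1 (rule 60): 1111001100
Gen 2 (rule 26): 1000111010
Gen 3 (rule 73): 0010101000
Gen 4 (rule 146): 0100000100
Gen 5 (rule 60): 0110000110
Gen 6 (rule 26): 1101001101
Gen 7 (rule 73): 1100001100
Gen 8 (rule 146): 0010010010
Gen 9 (rule 60): 0011011011

Answer: 0011011011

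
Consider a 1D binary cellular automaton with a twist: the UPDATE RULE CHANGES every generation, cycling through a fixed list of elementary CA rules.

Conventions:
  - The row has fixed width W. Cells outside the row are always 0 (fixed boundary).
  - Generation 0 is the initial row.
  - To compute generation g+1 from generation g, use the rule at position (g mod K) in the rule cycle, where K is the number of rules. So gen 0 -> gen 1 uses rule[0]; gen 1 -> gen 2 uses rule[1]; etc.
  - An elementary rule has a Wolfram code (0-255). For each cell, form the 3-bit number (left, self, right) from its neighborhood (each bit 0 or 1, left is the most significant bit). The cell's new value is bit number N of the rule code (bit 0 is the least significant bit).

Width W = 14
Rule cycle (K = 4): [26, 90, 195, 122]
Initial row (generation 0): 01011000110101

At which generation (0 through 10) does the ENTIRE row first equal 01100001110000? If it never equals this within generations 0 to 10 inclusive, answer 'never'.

Answer: 2

Derivation:
Gen 0: 01011000110101
Gen 1 (rule 26): 10010101100000
Gen 2 (rule 90): 01100001110000
Gen 3 (rule 195): 10101110110111
Gen 4 (rule 122): 01011011111101
Gen 5 (rule 26): 10010010000000
Gen 6 (rule 90): 01101101000000
Gen 7 (rule 195): 10100100011111
Gen 8 (rule 122): 01011010110001
Gen 9 (rule 26): 10010000101010
Gen 10 (rule 90): 01101001000001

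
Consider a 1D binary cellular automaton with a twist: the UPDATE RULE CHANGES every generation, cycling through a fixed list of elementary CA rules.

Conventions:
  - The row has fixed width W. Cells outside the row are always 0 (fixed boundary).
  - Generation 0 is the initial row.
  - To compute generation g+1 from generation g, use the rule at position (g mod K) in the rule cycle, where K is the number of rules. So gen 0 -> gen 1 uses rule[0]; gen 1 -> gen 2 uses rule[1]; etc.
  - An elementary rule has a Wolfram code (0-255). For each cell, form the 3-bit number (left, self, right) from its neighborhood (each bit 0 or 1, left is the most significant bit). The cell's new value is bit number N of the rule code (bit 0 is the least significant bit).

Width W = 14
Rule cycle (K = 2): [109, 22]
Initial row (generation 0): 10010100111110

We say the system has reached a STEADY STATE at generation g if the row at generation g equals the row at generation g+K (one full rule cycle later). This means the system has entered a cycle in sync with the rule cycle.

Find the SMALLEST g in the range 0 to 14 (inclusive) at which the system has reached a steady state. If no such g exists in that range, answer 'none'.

Answer: 5

Derivation:
Gen 0: 10010100111110
Gen 1 (rule 109): 10011100100010
Gen 2 (rule 22): 11100011110111
Gen 3 (rule 109): 10101010011101
Gen 4 (rule 22): 10101011100001
Gen 5 (rule 109): 11111110101101
Gen 6 (rule 22): 00000000100001
Gen 7 (rule 109): 11111110101101
Gen 8 (rule 22): 00000000100001
Gen 9 (rule 109): 11111110101101
Gen 10 (rule 22): 00000000100001
Gen 11 (rule 109): 11111110101101
Gen 12 (rule 22): 00000000100001
Gen 13 (rule 109): 11111110101101
Gen 14 (rule 22): 00000000100001
Gen 15 (rule 109): 11111110101101
Gen 16 (rule 22): 00000000100001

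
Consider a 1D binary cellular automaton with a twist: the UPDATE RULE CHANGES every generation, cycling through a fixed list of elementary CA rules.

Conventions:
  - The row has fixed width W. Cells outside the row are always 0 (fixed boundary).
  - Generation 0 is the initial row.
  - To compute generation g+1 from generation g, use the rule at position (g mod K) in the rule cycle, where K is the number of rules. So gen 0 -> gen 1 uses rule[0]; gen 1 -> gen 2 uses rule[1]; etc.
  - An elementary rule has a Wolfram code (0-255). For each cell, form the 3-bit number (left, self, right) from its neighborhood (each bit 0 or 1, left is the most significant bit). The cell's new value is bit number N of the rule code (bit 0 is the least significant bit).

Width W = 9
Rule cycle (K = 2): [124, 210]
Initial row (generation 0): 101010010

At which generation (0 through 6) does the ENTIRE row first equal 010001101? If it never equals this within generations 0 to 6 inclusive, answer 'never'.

Answer: 3

Derivation:
Gen 0: 101010010
Gen 1 (rule 124): 111111011
Gen 2 (rule 210): 011111001
Gen 3 (rule 124): 010001101
Gen 4 (rule 210): 101010100
Gen 5 (rule 124): 111111110
Gen 6 (rule 210): 011111111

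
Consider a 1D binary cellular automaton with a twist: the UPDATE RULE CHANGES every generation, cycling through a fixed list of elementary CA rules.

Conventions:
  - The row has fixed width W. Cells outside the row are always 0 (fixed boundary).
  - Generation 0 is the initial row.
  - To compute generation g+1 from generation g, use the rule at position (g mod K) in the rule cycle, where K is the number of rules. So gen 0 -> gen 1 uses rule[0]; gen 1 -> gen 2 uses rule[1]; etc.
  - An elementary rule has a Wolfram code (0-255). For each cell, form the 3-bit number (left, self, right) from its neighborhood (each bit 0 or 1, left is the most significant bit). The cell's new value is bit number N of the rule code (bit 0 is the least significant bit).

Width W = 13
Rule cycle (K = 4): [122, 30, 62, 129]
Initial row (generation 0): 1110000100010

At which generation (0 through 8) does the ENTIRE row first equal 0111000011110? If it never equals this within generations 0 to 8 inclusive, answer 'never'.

Gen 0: 1110000100010
Gen 1 (rule 122): 1011001010101
Gen 2 (rule 30): 1010111010101
Gen 3 (rule 62): 1111100111111
Gen 4 (rule 129): 0111000011110
Gen 5 (rule 122): 1101100110011
Gen 6 (rule 30): 1001011101110
Gen 7 (rule 62): 1111110011001
Gen 8 (rule 129): 0111100000000

Answer: 4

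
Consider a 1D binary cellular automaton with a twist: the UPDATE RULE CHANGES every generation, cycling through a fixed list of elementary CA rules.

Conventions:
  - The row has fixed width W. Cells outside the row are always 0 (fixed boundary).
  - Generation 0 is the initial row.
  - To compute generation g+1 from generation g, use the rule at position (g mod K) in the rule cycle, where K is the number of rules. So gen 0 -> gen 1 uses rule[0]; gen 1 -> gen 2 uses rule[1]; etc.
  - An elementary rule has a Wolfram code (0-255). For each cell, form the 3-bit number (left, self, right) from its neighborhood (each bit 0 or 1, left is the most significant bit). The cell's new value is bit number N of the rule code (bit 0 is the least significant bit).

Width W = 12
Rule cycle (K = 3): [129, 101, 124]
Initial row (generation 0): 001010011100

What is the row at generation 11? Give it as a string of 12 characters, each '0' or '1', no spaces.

Answer: 100001011111

Derivation:
Gen 0: 001010011100
Gen 1 (rule 129): 100000001001
Gen 2 (rule 101): 101111101001
Gen 3 (rule 124): 111000111101
Gen 4 (rule 129): 010010011000
Gen 5 (rule 101): 010010001011
Gen 6 (rule 124): 011011001111
Gen 7 (rule 129): 000000000110
Gen 8 (rule 101): 111111110010
Gen 9 (rule 124): 100000011011
Gen 10 (rule 129): 001111000000
Gen 11 (rule 101): 100001011111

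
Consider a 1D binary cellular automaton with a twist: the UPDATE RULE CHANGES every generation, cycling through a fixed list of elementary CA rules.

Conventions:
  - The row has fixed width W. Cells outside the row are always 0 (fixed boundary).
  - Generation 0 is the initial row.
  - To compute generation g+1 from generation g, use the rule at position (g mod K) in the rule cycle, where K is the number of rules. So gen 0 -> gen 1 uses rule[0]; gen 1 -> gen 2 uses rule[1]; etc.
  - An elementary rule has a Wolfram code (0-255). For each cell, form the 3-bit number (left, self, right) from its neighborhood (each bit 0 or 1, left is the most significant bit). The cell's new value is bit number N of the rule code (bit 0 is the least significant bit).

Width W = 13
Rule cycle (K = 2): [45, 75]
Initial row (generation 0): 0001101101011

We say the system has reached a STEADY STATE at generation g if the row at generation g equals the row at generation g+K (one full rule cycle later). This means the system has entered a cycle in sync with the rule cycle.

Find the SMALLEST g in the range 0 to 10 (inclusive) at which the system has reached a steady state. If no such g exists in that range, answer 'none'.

Answer: none

Derivation:
Gen 0: 0001101101011
Gen 1 (rule 45): 1101011011110
Gen 2 (rule 75): 1100011010010
Gen 3 (rule 45): 1001010110010
Gen 4 (rule 75): 0010000110100
Gen 5 (rule 45): 1010110101101
Gen 6 (rule 75): 0000110001100
Gen 7 (rule 45): 1110100101001
Gen 8 (rule 75): 1010001000010
Gen 9 (rule 45): 1110101011010
Gen 10 (rule 75): 1010000011000
Gen 11 (rule 45): 1110111010011
Gen 12 (rule 75): 1010101000111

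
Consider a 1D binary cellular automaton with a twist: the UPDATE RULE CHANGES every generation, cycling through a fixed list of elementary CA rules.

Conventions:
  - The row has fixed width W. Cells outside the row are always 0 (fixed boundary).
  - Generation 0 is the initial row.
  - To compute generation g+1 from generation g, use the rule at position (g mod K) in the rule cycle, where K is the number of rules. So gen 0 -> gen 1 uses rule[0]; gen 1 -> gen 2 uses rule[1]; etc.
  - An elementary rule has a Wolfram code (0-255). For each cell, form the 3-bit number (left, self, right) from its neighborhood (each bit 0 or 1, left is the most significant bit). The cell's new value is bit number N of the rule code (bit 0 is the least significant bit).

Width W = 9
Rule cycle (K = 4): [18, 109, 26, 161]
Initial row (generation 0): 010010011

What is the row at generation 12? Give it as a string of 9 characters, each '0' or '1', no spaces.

Gen 0: 010010011
Gen 1 (rule 18): 101101100
Gen 2 (rule 109): 111111101
Gen 3 (rule 26): 100000000
Gen 4 (rule 161): 001111111
Gen 5 (rule 18): 010000000
Gen 6 (rule 109): 010111111
Gen 7 (rule 26): 100100000
Gen 8 (rule 161): 000001111
Gen 9 (rule 18): 000010000
Gen 10 (rule 109): 111010111
Gen 11 (rule 26): 100000100
Gen 12 (rule 161): 001110001

Answer: 001110001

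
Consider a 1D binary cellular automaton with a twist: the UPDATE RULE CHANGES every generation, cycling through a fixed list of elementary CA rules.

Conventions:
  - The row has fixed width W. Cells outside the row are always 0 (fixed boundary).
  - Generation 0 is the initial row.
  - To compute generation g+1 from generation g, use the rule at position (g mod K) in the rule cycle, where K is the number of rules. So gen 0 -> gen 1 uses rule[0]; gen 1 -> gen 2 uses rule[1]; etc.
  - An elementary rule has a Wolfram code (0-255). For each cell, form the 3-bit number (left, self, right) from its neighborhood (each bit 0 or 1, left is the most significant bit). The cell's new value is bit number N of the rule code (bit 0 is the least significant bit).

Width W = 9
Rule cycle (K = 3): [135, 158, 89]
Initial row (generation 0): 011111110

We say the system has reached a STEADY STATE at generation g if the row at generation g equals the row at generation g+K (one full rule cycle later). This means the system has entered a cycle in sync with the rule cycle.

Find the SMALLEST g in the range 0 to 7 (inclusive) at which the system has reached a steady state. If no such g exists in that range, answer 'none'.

Gen 0: 011111110
Gen 1 (rule 135): 101111100
Gen 2 (rule 158): 101111010
Gen 3 (rule 89): 001001001
Gen 4 (rule 135): 111011011
Gen 5 (rule 158): 110010010
Gen 6 (rule 89): 111001001
Gen 7 (rule 135): 010011011
Gen 8 (rule 158): 111110010
Gen 9 (rule 89): 100011001
Gen 10 (rule 135): 101100011

Answer: none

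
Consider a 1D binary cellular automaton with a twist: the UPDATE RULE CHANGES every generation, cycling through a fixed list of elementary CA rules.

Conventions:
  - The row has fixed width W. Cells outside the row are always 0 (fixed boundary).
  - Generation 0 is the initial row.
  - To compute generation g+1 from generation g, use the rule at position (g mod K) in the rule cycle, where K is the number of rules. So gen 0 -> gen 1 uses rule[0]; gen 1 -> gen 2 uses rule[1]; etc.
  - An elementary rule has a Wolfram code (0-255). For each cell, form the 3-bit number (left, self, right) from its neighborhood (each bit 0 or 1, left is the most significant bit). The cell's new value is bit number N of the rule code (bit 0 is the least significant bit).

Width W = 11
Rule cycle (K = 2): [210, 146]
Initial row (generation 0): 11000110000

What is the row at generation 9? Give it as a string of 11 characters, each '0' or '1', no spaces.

Answer: 01010101000

Derivation:
Gen 0: 11000110000
Gen 1 (rule 210): 01101011000
Gen 2 (rule 146): 10000000100
Gen 3 (rule 210): 01000001010
Gen 4 (rule 146): 10100010001
Gen 5 (rule 210): 00010101010
Gen 6 (rule 146): 00100000001
Gen 7 (rule 210): 01010000010
Gen 8 (rule 146): 10001000101
Gen 9 (rule 210): 01010101000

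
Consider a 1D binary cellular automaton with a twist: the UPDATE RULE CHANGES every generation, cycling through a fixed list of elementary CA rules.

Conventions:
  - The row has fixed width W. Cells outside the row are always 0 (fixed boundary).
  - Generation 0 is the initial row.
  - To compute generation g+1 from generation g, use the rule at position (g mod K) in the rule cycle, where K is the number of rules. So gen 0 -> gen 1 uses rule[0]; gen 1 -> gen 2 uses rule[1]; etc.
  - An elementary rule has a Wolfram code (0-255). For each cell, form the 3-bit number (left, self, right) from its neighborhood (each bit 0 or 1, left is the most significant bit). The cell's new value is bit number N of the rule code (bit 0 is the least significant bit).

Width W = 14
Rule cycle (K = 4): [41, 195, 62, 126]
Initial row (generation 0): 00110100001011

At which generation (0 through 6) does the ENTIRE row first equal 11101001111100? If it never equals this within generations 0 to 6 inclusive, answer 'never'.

Gen 0: 00110100001011
Gen 1 (rule 41): 10101001100110
Gen 2 (rule 195): 00000010101010
Gen 3 (rule 62): 00000111111111
Gen 4 (rule 126): 00001100000001
Gen 5 (rule 41): 11101001111100
Gen 6 (rule 195): 01100010111101

Answer: 5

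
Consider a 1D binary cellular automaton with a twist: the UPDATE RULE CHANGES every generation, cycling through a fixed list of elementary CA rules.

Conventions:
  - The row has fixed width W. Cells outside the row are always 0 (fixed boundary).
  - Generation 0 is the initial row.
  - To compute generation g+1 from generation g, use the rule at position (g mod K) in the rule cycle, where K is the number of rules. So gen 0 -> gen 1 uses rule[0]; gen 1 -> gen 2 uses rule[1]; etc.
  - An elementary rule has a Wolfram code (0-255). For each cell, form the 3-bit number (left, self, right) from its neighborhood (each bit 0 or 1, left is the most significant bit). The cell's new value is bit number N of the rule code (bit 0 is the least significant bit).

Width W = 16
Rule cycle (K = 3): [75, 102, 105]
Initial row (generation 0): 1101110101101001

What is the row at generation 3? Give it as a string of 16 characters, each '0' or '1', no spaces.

Gen 0: 1101110101101001
Gen 1 (rule 75): 1101010001100010
Gen 2 (rule 102): 0111110010100110
Gen 3 (rule 105): 0100010001000110

Answer: 0100010001000110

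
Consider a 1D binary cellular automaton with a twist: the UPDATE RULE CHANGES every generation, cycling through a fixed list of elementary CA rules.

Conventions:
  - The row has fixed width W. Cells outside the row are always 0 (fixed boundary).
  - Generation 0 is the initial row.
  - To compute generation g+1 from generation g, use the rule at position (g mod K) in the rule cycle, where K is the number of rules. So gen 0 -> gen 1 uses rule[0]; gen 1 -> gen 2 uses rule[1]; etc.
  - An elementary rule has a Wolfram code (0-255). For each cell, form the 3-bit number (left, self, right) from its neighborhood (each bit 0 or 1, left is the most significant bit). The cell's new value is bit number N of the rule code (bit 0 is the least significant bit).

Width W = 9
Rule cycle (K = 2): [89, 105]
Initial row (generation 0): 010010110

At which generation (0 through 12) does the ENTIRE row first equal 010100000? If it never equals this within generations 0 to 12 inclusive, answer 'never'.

Gen 0: 010010110
Gen 1 (rule 89): 001000111
Gen 2 (rule 105): 100010101
Gen 3 (rule 89): 011000000
Gen 4 (rule 105): 011011111
Gen 5 (rule 89): 011010001
Gen 6 (rule 105): 011100100
Gen 7 (rule 89): 010110011
Gen 8 (rule 105): 001110011
Gen 9 (rule 89): 101011011
Gen 10 (rule 105): 010111111
Gen 11 (rule 89): 000100001
Gen 12 (rule 105): 110001100

Answer: never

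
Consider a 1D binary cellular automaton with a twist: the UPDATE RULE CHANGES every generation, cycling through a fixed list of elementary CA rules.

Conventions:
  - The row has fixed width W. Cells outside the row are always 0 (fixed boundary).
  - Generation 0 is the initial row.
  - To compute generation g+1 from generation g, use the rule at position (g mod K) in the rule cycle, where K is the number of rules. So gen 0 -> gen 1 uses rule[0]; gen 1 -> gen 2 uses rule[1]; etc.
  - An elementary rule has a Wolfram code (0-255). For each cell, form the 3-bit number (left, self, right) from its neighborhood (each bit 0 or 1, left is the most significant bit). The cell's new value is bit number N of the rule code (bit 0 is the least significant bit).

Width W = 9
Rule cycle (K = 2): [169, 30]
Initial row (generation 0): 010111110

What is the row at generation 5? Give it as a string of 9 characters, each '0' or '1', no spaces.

Gen 0: 010111110
Gen 1 (rule 169): 001111100
Gen 2 (rule 30): 011000010
Gen 3 (rule 169): 010011000
Gen 4 (rule 30): 111110100
Gen 5 (rule 169): 111101001

Answer: 111101001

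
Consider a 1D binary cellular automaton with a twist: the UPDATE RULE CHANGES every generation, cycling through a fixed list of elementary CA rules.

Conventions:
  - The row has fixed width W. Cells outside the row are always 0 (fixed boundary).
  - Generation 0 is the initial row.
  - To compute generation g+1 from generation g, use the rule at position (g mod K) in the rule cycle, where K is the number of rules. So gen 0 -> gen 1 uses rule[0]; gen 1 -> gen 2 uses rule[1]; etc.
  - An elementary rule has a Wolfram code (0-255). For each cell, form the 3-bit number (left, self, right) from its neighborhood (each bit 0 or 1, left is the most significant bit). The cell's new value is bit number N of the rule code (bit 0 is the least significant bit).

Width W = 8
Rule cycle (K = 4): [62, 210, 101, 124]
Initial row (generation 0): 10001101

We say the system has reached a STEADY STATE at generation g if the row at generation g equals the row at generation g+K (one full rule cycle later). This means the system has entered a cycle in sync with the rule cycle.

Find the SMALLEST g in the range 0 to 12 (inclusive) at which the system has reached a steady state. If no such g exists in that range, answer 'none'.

Gen 0: 10001101
Gen 1 (rule 62): 11011011
Gen 2 (rule 210): 01001001
Gen 3 (rule 101): 01001001
Gen 4 (rule 124): 01101101
Gen 5 (rule 62): 11011011
Gen 6 (rule 210): 01001001
Gen 7 (rule 101): 01001001
Gen 8 (rule 124): 01101101
Gen 9 (rule 62): 11011011
Gen 10 (rule 210): 01001001
Gen 11 (rule 101): 01001001
Gen 12 (rule 124): 01101101
Gen 13 (rule 62): 11011011
Gen 14 (rule 210): 01001001
Gen 15 (rule 101): 01001001
Gen 16 (rule 124): 01101101

Answer: 1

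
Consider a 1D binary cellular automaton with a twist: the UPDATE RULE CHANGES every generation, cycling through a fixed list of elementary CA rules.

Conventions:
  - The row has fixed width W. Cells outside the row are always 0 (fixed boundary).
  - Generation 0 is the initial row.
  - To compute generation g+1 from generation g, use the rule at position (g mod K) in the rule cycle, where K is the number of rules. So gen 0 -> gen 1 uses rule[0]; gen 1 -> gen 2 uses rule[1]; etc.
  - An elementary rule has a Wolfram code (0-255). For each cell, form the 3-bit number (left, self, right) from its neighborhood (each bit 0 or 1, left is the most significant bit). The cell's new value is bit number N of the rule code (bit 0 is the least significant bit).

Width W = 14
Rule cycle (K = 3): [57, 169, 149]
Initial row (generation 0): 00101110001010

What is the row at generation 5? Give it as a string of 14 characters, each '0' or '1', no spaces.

Answer: 01100010010100

Derivation:
Gen 0: 00101110001010
Gen 1 (rule 57): 10011001100101
Gen 2 (rule 169): 00010001000010
Gen 3 (rule 149): 11011101111011
Gen 4 (rule 57): 10110011000110
Gen 5 (rule 169): 01100010010100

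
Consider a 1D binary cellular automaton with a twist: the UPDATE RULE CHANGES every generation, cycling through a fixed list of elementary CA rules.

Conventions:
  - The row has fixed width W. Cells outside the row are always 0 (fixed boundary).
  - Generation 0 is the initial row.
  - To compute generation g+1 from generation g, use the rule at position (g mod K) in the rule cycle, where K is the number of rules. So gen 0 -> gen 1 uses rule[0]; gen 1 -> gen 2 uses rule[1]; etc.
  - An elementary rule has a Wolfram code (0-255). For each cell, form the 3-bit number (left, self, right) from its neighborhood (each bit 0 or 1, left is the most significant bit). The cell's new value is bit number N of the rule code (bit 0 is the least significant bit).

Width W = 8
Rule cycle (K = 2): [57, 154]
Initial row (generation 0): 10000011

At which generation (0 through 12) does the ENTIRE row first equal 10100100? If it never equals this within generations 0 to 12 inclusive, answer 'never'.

Answer: never

Derivation:
Gen 0: 10000011
Gen 1 (rule 57): 01111010
Gen 2 (rule 154): 11110001
Gen 3 (rule 57): 10001100
Gen 4 (rule 154): 01011010
Gen 5 (rule 57): 00110101
Gen 6 (rule 154): 01100000
Gen 7 (rule 57): 01011111
Gen 8 (rule 154): 10011110
Gen 9 (rule 57): 01010001
Gen 10 (rule 154): 10001010
Gen 11 (rule 57): 01100101
Gen 12 (rule 154): 11011000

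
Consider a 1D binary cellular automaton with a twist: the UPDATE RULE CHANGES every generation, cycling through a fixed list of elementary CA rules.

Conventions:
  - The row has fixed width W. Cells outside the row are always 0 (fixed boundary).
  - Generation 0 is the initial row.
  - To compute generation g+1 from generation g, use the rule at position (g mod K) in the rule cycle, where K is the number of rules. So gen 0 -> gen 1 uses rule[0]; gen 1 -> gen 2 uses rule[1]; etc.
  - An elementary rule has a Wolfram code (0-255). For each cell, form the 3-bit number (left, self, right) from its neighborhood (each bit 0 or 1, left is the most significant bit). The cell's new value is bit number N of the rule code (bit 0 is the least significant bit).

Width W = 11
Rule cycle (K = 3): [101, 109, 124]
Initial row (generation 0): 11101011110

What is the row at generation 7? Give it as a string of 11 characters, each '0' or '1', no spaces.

Answer: 00000011001

Derivation:
Gen 0: 11101011110
Gen 1 (rule 101): 00111100010
Gen 2 (rule 109): 10100101010
Gen 3 (rule 124): 11110111111
Gen 4 (rule 101): 00011000001
Gen 5 (rule 109): 11011011101
Gen 6 (rule 124): 11111110111
Gen 7 (rule 101): 00000011001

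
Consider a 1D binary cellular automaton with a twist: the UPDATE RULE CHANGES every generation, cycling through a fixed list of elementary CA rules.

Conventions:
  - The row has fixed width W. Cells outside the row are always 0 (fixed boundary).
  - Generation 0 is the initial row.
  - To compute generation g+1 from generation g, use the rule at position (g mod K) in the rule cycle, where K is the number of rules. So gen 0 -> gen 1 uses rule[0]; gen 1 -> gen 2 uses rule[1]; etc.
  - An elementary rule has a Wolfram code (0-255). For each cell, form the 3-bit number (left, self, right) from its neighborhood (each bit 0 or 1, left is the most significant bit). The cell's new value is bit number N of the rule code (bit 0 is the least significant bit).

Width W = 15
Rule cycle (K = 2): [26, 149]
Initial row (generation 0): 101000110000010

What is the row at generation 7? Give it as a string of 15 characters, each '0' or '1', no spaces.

Answer: 100000010110000

Derivation:
Gen 0: 101000110000010
Gen 1 (rule 26): 000101101000101
Gen 2 (rule 149): 110100001110101
Gen 3 (rule 26): 100010011000000
Gen 4 (rule 149): 111011000111111
Gen 5 (rule 26): 100010101100000
Gen 6 (rule 149): 111010100011111
Gen 7 (rule 26): 100000010110000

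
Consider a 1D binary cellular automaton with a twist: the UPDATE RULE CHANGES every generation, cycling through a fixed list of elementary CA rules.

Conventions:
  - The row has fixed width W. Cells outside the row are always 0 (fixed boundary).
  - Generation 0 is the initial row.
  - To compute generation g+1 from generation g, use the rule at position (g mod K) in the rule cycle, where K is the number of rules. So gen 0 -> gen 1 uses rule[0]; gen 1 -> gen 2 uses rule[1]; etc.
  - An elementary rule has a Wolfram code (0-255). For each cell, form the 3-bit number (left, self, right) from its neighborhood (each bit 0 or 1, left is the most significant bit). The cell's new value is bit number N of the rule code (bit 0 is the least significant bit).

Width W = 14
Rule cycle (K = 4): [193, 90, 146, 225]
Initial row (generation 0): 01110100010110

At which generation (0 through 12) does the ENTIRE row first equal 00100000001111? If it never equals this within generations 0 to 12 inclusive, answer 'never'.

Answer: never

Derivation:
Gen 0: 01110100010110
Gen 1 (rule 193): 00110001000010
Gen 2 (rule 90): 01111010100101
Gen 3 (rule 146): 10110000011000
Gen 4 (rule 225): 01010111001011
Gen 5 (rule 193): 00000011000001
Gen 6 (rule 90): 00000111100010
Gen 7 (rule 146): 00001011010101
Gen 8 (rule 225): 11100101101010
Gen 9 (rule 193): 01100000100000
Gen 10 (rule 90): 11110001010000
Gen 11 (rule 146): 01101010001000
Gen 12 (rule 225): 00110100100011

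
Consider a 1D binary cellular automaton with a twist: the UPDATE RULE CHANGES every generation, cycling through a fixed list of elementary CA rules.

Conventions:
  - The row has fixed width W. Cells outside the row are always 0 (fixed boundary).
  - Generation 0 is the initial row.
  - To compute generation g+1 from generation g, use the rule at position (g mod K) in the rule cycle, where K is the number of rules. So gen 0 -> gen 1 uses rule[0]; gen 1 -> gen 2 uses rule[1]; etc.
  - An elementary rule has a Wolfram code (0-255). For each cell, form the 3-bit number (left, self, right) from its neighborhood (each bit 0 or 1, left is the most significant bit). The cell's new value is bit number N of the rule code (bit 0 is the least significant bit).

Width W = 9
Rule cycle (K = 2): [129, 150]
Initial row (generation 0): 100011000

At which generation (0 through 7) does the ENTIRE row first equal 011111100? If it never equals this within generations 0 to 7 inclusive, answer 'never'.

Answer: 6

Derivation:
Gen 0: 100011000
Gen 1 (rule 129): 001000011
Gen 2 (rule 150): 011100100
Gen 3 (rule 129): 001000001
Gen 4 (rule 150): 011100011
Gen 5 (rule 129): 001001000
Gen 6 (rule 150): 011111100
Gen 7 (rule 129): 001111001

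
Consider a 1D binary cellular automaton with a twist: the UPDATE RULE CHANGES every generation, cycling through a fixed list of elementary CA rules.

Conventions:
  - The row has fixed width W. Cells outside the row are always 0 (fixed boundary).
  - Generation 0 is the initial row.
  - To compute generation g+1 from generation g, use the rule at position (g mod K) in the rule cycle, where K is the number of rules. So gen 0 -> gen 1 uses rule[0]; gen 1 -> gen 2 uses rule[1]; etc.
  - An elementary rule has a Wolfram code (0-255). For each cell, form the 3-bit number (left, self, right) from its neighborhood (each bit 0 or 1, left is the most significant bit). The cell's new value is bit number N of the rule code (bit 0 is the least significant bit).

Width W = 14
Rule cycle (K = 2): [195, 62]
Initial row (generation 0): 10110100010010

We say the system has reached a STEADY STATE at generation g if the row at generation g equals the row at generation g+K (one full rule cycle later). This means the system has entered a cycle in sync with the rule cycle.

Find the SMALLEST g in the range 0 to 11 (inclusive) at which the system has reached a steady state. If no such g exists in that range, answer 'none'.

Answer: none

Derivation:
Gen 0: 10110100010010
Gen 1 (rule 195): 00010001100100
Gen 2 (rule 62): 00111011011110
Gen 3 (rule 195): 11011001001110
Gen 4 (rule 62): 10110111111001
Gen 5 (rule 195): 00010011111010
Gen 6 (rule 62): 00111110000111
Gen 7 (rule 195): 11011110111011
Gen 8 (rule 62): 10110001100110
Gen 9 (rule 195): 00010110101010
Gen 10 (rule 62): 00111101111111
Gen 11 (rule 195): 11011100111111
Gen 12 (rule 62): 10110011100000
Gen 13 (rule 195): 00010101101111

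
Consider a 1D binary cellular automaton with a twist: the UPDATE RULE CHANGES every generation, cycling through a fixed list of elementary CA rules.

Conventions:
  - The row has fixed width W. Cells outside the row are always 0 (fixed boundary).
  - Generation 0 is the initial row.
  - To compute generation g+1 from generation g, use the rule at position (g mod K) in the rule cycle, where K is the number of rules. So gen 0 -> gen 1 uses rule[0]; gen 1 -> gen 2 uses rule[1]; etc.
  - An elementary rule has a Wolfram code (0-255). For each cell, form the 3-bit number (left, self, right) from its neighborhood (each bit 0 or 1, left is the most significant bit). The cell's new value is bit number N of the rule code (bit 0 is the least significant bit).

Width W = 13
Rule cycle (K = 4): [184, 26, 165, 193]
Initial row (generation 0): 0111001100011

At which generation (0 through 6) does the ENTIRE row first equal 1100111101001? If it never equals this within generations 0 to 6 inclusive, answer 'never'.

Gen 0: 0111001100011
Gen 1 (rule 184): 0110101010010
Gen 2 (rule 26): 1100000001101
Gen 3 (rule 165): 0001111100011
Gen 4 (rule 193): 1100111101001
Gen 5 (rule 184): 1010111010100
Gen 6 (rule 26): 0000100000010

Answer: 4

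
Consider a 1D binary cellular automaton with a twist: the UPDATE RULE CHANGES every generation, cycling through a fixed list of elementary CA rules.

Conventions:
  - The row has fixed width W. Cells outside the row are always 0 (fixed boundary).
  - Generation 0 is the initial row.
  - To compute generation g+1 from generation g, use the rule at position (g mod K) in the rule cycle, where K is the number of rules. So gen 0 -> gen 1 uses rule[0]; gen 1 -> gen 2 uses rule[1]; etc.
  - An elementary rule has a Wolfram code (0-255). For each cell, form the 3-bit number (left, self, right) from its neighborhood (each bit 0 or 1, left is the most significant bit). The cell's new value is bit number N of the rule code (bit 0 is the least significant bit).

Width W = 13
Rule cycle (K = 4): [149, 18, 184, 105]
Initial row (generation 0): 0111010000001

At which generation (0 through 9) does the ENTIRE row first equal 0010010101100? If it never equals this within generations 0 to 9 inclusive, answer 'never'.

Gen 0: 0111010000001
Gen 1 (rule 149): 0010011111101
Gen 2 (rule 18): 0101100000000
Gen 3 (rule 184): 0011010000000
Gen 4 (rule 105): 1011100111111
Gen 5 (rule 149): 1001010011110
Gen 6 (rule 18): 0110001100001
Gen 7 (rule 184): 0101001010000
Gen 8 (rule 105): 0010000100111
Gen 9 (rule 149): 1011110110010

Answer: never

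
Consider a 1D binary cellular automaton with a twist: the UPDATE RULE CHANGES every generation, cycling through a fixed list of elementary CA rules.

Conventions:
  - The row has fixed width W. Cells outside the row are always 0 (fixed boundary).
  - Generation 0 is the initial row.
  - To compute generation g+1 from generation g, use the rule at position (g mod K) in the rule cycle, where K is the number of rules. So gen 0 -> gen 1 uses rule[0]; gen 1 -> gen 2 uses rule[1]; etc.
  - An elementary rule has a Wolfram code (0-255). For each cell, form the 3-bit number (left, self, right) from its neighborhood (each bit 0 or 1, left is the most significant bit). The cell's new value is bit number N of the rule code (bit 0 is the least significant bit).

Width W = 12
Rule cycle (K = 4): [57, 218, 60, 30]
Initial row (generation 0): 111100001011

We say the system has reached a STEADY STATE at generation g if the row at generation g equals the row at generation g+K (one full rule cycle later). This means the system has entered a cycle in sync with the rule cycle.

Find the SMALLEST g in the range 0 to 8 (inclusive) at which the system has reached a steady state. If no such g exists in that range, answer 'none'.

Gen 0: 111100001011
Gen 1 (rule 57): 100011100110
Gen 2 (rule 218): 010111111111
Gen 3 (rule 60): 011100000000
Gen 4 (rule 30): 110010000000
Gen 5 (rule 57): 101001111111
Gen 6 (rule 218): 000111111111
Gen 7 (rule 60): 000100000000
Gen 8 (rule 30): 001110000000
Gen 9 (rule 57): 101001111111
Gen 10 (rule 218): 000111111111
Gen 11 (rule 60): 000100000000
Gen 12 (rule 30): 001110000000

Answer: 5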